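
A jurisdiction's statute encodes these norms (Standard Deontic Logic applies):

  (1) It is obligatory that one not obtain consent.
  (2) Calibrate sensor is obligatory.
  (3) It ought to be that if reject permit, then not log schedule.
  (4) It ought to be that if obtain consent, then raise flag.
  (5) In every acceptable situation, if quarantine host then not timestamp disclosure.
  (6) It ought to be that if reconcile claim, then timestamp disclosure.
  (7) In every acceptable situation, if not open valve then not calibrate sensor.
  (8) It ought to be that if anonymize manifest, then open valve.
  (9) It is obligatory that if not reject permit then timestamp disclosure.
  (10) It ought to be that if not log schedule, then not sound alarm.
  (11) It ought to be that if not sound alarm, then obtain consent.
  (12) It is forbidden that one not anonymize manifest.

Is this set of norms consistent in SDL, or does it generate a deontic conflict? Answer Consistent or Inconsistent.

Premise 7 is O(¬open_valve → ¬calibrate_sensor), but O(¬open_valve) is not derivable from the premises, so it does not yield O(¬calibrate_sensor).
So O(¬calibrate_sensor) is not derivable, and the apparent clash with O(calibrate_sensor) does not arise.
A world satisfying every obligation exists (e.g. anonymize_manifest=true, calibrate_sensor=true, log_schedule=true, obtain_consent=false, open_valve=true, quarantine_host=false, raise_flag=false, reconcile_claim=false, reject_permit=false, sound_alarm=true, timestamp_disclosure=true); no atom is both obligatory and forbidden, so the set is consistent.

Consistent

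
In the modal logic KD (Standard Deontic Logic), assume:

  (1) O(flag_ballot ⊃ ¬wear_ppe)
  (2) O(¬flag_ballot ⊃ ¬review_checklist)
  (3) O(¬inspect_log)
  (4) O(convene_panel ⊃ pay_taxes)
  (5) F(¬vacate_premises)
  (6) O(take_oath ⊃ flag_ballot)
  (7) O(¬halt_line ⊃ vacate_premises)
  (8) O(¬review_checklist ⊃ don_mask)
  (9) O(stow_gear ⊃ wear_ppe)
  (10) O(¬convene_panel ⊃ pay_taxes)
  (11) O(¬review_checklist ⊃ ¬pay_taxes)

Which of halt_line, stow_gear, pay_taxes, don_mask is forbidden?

stow_gear

By case analysis on convene_panel: premise 4 gives O(convene_panel ⊃ pay_taxes) and premise 10 gives O(¬convene_panel ⊃ pay_taxes), so O(pay_taxes) either way.
Premise 11, O(¬review_checklist ⊃ ¬pay_taxes), contraposes to O(pay_taxes ⊃ review_checklist); with O(pay_taxes) we get O(review_checklist).
Premise 2 is O(¬flag_ballot ⊃ ¬review_checklist); contrapositively O(review_checklist ⊃ flag_ballot). Since O(review_checklist) holds, K gives O(flag_ballot).
Applying K to premise 1 (O(flag_ballot ⊃ ¬wear_ppe)) and O(flag_ballot) yields O(¬wear_ppe).
Premise 9 is O(stow_gear ⊃ wear_ppe); contrapositively O(¬wear_ppe ⊃ ¬stow_gear). Since O(¬wear_ppe) holds, K gives O(¬stow_gear).
So O(¬stow_gear) holds, i.e. stow_gear is forbidden. None of the other listed options is forbidden under the premises.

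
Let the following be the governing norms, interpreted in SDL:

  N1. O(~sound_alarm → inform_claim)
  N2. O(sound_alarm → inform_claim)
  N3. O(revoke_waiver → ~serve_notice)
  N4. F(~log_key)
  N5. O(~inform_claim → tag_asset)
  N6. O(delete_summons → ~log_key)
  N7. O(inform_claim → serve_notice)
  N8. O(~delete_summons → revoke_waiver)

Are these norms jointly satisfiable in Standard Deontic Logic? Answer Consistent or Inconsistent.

By case analysis on ~sound_alarm: premise 1 gives O(~sound_alarm → inform_claim) and premise 2 gives O(sound_alarm → inform_claim), so O(inform_claim) either way.
From O(inform_claim) and premise 7, O(inform_claim → serve_notice), we obtain O(serve_notice).
The contrapositive of premise 3 (O(revoke_waiver → ~serve_notice)) is O(serve_notice → ~revoke_waiver), and O(serve_notice) is already established, so O(~revoke_waiver).
Premise 8, O(~delete_summons → revoke_waiver), contraposes to O(~revoke_waiver → delete_summons); with O(~revoke_waiver) we get O(delete_summons).
Applying K to premise 6 (O(delete_summons → ~log_key)) and O(delete_summons) yields O(~log_key).
However, F(~log_key) at premise 4 amounts to O(log_key).
We now have both O(~log_key) and O(log_key) — log_key is simultaneously obligatory and forbidden, violating the D-axiom.

Inconsistent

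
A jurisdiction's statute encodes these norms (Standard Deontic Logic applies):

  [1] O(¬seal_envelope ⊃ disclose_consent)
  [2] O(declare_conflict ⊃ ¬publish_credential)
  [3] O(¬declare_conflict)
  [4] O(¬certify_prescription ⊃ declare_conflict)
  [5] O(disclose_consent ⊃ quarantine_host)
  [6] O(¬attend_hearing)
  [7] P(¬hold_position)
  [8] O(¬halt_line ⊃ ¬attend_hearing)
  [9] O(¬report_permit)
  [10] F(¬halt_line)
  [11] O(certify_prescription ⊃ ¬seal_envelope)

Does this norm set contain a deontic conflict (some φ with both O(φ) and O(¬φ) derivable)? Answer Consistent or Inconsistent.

Premise 8 is O(¬halt_line ⊃ ¬attend_hearing); even if O(¬attend_hearing) held, inferring O(¬halt_line) would be affirming the consequent — invalid.
So O(¬halt_line) is not derivable, and the apparent clash with O(halt_line) does not arise.
A world satisfying every obligation exists (e.g. attend_hearing=false, certify_prescription=true, declare_conflict=false, disclose_consent=true, halt_line=true, hold_position=false, publish_credential=false, quarantine_host=true, report_permit=false, seal_envelope=false); no atom is both obligatory and forbidden, so the set is consistent.

Consistent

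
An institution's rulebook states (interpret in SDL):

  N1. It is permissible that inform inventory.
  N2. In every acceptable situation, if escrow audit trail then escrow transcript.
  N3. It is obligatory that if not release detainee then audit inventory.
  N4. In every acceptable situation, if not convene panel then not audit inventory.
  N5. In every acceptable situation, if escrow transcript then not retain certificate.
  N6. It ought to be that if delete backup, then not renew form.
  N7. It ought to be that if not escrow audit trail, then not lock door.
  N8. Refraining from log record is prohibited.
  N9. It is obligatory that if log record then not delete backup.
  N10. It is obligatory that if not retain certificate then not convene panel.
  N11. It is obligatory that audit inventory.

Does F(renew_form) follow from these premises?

Premise 6 is O(delete_backup → ¬renew_form), but O(delete_backup) is not derivable from the premises, so it does not yield O(¬renew_form).
No other premise forces O(¬renew_form). An ideal world satisfying every premise can still have renew_form true, so F(renew_form) is not derivable.

No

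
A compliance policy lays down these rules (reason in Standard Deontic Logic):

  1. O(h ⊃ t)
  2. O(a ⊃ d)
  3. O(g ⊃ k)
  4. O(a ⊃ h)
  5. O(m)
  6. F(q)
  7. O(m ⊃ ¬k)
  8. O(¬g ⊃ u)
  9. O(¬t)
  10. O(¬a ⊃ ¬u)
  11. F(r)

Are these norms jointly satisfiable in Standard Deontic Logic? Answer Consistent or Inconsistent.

Inconsistent

Premise 9 states O(¬t) outright.
Premise 1, O(h ⊃ t), contraposes to O(¬t ⊃ ¬h); with O(¬t) we get O(¬h).
Premise 4 is O(a ⊃ h); contrapositively O(¬h ⊃ ¬a). Since O(¬h) holds, K gives O(¬a).
With premise 10, O(¬a ⊃ ¬u), the K-axiom yields O(¬u).
The contrapositive of premise 8 (O(¬g ⊃ u)) is O(¬u ⊃ g), and O(¬u) is already established, so O(g).
From O(g) and premise 3, O(g ⊃ k), we obtain O(k).
Premise 7 is O(m ⊃ ¬k); contrapositively O(k ⊃ ¬m). Since O(k) holds, K gives O(¬m).
But premise 5 directly asserts O(m).
We now have both O(¬m) and O(m) — m is simultaneously obligatory and forbidden, violating the D-axiom.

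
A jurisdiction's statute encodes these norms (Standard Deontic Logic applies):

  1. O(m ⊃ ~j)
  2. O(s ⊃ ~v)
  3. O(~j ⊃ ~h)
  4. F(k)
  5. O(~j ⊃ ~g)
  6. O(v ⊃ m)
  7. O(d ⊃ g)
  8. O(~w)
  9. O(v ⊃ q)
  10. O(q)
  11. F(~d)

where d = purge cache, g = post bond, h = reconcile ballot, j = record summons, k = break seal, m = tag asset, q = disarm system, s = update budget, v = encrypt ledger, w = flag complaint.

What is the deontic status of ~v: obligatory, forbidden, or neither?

Premise 11, F(~d), is equivalent to O(d).
Applying K to premise 7 (O(d ⊃ g)) and O(d) yields O(g).
Premise 5, O(~j ⊃ ~g), contraposes to O(g ⊃ j); with O(g) we get O(j).
Premise 1 is O(m ⊃ ~j); contrapositively O(j ⊃ ~m). Since O(j) holds, K gives O(~m).
Premise 6 is O(v ⊃ m); contrapositively O(~m ⊃ ~v). Since O(~m) holds, K gives O(~v).
Premises 2, 3, 4, 8, 9, 10 do not contribute to this derivation.
Hence ~v is obligatory.

Obligatory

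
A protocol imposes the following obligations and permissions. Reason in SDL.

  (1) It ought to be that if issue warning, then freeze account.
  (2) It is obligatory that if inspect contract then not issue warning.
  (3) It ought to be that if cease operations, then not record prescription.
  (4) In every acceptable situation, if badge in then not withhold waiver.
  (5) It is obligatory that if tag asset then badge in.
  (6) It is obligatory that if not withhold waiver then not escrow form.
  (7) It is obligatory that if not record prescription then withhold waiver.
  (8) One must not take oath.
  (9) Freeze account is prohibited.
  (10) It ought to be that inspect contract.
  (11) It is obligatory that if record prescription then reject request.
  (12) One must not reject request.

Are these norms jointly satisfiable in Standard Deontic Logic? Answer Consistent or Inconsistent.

Consistent

Premise 1 is O(issue_warning → freeze_account), but O(issue_warning) is not derivable from the premises, so it does not yield O(freeze_account).
So O(freeze_account) is not derivable, and the apparent clash with O(¬freeze_account) does not arise.
A world satisfying every obligation exists (e.g. badge_in=false, cease_operations=false, escrow_form=false, freeze_account=false, inspect_contract=true, issue_warning=false, record_prescription=false, reject_request=false, tag_asset=false, take_oath=false, withhold_waiver=true); no atom is both obligatory and forbidden, so the set is consistent.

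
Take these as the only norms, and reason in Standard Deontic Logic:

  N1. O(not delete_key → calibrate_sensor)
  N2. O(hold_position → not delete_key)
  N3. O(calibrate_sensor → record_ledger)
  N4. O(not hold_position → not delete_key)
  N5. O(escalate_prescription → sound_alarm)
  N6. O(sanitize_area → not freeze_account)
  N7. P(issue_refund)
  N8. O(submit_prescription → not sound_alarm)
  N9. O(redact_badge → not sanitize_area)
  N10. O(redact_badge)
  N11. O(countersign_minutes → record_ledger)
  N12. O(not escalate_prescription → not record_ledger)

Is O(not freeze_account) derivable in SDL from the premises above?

Premise 6 is O(sanitize_area → not freeze_account), but O(sanitize_area) is not derivable from the premises, so it does not yield O(not freeze_account).
No other premise forces O(not freeze_account). An ideal world satisfying every premise can still have not freeze_account false, so O(not freeze_account) is not derivable.

No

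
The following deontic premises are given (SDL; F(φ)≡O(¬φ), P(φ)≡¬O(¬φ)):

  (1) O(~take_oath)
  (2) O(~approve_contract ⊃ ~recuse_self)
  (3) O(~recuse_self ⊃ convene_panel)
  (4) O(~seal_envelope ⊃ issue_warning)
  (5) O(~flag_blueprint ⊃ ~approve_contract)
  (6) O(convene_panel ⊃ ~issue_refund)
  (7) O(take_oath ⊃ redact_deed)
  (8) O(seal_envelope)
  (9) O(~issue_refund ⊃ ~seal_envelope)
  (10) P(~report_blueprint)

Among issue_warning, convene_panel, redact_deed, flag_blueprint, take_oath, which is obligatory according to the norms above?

flag_blueprint

From premise 8 we have O(seal_envelope).
The contrapositive of premise 9 (O(~issue_refund ⊃ ~seal_envelope)) is O(seal_envelope ⊃ issue_refund), and O(seal_envelope) is already established, so O(issue_refund).
Premise 6, O(convene_panel ⊃ ~issue_refund), contraposes to O(issue_refund ⊃ ~convene_panel); with O(issue_refund) we get O(~convene_panel).
Premise 3 is O(~recuse_self ⊃ convene_panel); contrapositively O(~convene_panel ⊃ recuse_self). Since O(~convene_panel) holds, K gives O(recuse_self).
The contrapositive of premise 2 (O(~approve_contract ⊃ ~recuse_self)) is O(recuse_self ⊃ approve_contract), and O(recuse_self) is already established, so O(approve_contract).
Premise 5 is O(~flag_blueprint ⊃ ~approve_contract); contrapositively O(approve_contract ⊃ flag_blueprint). Since O(approve_contract) holds, K gives O(flag_blueprint).
So O(flag_blueprint) holds — flag_blueprint is obligatory. None of the other listed options is made obligatory by any chain of premises.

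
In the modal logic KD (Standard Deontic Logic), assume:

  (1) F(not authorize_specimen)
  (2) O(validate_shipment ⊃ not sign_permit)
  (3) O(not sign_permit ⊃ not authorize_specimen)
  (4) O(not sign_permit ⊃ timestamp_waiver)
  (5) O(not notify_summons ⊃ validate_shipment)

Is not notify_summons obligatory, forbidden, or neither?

Forbidden

Premise 1 is F(not authorize_specimen), i.e. O(authorize_specimen).
Premise 3 is O(not sign_permit ⊃ not authorize_specimen); contrapositively O(authorize_specimen ⊃ sign_permit). Since O(authorize_specimen) holds, K gives O(sign_permit).
The contrapositive of premise 2 (O(validate_shipment ⊃ not sign_permit)) is O(sign_permit ⊃ not validate_shipment), and O(sign_permit) is already established, so O(not validate_shipment).
Premise 5, O(not notify_summons ⊃ validate_shipment), contraposes to O(not validate_shipment ⊃ notify_summons); with O(not validate_shipment) we get O(notify_summons).
Premise 4 does not contribute to this derivation.
Thus O(notify_summons), which is F(not notify_summons): not notify_summons is forbidden.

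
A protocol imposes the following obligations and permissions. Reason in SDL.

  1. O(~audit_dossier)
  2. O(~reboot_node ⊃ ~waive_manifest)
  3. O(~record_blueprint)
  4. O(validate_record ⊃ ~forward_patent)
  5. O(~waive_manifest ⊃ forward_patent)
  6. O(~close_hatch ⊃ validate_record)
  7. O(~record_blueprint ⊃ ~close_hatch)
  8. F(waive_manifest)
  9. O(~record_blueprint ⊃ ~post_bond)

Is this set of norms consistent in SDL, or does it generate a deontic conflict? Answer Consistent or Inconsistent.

Inconsistent

F(waive_manifest) at premise 8 means O(~waive_manifest).
Premise 5 is O(~waive_manifest ⊃ forward_patent); since O(~waive_manifest), deontic closure gives O(forward_patent).
The contrapositive of premise 4 (O(validate_record ⊃ ~forward_patent)) is O(forward_patent ⊃ ~validate_record), and O(forward_patent) is already established, so O(~validate_record).
The contrapositive of premise 6 (O(~close_hatch ⊃ validate_record)) is O(~validate_record ⊃ close_hatch), and O(~validate_record) is already established, so O(close_hatch).
Premise 7, O(~record_blueprint ⊃ ~close_hatch), contraposes to O(close_hatch ⊃ record_blueprint); with O(close_hatch) we get O(record_blueprint).
Yet premise 3 states O(~record_blueprint).
We now have both O(record_blueprint) and O(~record_blueprint) — record_blueprint is simultaneously obligatory and forbidden, violating the D-axiom.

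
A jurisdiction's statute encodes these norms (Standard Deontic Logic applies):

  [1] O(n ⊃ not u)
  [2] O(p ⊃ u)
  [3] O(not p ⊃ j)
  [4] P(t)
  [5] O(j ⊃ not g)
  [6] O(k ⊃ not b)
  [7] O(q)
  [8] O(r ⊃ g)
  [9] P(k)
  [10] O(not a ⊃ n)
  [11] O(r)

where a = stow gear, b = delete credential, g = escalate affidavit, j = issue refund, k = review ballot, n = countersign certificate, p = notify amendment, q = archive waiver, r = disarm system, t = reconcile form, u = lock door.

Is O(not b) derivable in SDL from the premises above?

No

Premise 6 is O(k ⊃ not b), but O(k) is not derivable from the premises (the permission P(k) asserts only not O(not k), not O(k)), so it does not yield O(not b).
No other premise forces O(not b). An ideal world satisfying every premise can still have not b false, so O(not b) is not derivable.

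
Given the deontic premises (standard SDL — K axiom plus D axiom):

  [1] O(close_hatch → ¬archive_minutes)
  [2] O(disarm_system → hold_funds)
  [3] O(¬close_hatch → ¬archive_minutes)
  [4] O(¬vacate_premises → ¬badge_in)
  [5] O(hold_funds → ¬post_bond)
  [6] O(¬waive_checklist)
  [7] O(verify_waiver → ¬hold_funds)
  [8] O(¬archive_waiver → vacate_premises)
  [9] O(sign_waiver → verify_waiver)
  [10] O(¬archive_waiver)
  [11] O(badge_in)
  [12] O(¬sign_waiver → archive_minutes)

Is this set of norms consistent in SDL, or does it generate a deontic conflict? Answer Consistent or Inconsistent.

Consistent

Premise 4 is O(¬vacate_premises → ¬badge_in), but O(¬vacate_premises) is not derivable from the premises, so it does not yield O(¬badge_in).
So O(¬badge_in) is not derivable, and the apparent clash with O(badge_in) does not arise.
A world satisfying every obligation exists (e.g. archive_minutes=false, archive_waiver=false, badge_in=true, close_hatch=false, disarm_system=false, hold_funds=false, post_bond=false, sign_waiver=true, vacate_premises=true, verify_waiver=true, waive_checklist=false); no atom is both obligatory and forbidden, so the set is consistent.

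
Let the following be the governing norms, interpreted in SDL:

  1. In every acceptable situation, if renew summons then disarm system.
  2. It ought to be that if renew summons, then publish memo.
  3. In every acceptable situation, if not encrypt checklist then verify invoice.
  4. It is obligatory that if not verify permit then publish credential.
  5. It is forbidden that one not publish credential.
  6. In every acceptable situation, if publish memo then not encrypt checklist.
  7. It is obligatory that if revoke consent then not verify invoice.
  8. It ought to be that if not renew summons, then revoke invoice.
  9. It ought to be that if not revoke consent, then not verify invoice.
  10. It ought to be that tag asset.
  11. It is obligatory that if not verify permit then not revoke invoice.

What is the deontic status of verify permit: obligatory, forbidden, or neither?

Obligatory

By case analysis on ¬revoke_consent: premise 9 gives O(¬revoke_consent → ¬verify_invoice) and premise 7 gives O(revoke_consent → ¬verify_invoice), so O(¬verify_invoice) either way.
The contrapositive of premise 3 (O(¬encrypt_checklist → verify_invoice)) is O(¬verify_invoice → encrypt_checklist), and O(¬verify_invoice) is already established, so O(encrypt_checklist).
Premise 6 is O(publish_memo → ¬encrypt_checklist); contrapositively O(encrypt_checklist → ¬publish_memo). Since O(encrypt_checklist) holds, K gives O(¬publish_memo).
Premise 2, O(renew_summons → publish_memo), contraposes to O(¬publish_memo → ¬renew_summons); with O(¬publish_memo) we get O(¬renew_summons).
From O(¬renew_summons) and premise 8, O(¬renew_summons → revoke_invoice), we obtain O(revoke_invoice).
The contrapositive of premise 11 (O(¬verify_permit → ¬revoke_invoice)) is O(revoke_invoice → verify_permit), and O(revoke_invoice) is already established, so O(verify_permit).
Premises 1, 4, 5, 10 do not contribute to this derivation.
Hence verify_permit is obligatory.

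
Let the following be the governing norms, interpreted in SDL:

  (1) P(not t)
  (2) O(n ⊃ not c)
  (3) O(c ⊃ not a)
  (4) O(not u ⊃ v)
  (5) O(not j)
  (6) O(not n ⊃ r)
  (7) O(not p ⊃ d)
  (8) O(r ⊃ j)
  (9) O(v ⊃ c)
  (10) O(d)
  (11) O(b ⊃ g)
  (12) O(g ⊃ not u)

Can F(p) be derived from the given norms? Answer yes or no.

Premise 7 is O(not p ⊃ d); even if O(d) held, inferring O(not p) would be affirming the consequent — invalid.
No other premise forces O(not p). An ideal world satisfying every premise can still have p true, so F(p) is not derivable.

No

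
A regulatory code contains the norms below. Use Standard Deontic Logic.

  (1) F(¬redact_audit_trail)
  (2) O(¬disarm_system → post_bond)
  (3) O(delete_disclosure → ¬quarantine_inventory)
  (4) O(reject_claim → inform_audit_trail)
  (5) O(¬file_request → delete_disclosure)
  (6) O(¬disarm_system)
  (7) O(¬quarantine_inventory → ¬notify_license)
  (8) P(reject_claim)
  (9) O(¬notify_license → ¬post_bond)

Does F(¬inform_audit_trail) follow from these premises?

No

Premise 4 is O(reject_claim → inform_audit_trail), but O(reject_claim) is not derivable from the premises (the permission P(reject_claim) asserts only ¬O(¬reject_claim), not O(reject_claim)), so it does not yield O(inform_audit_trail).
No other premise forces O(inform_audit_trail). An ideal world satisfying every premise can still have ¬inform_audit_trail true, so F(¬inform_audit_trail) is not derivable.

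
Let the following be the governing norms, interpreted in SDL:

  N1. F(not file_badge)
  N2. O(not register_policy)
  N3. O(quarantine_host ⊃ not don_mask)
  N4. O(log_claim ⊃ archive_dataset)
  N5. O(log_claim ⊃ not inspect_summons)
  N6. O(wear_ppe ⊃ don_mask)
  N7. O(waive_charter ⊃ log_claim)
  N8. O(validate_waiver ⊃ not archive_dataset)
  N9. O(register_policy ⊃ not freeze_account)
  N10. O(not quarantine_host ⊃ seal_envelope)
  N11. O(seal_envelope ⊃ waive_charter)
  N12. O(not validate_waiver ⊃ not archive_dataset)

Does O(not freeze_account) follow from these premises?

Premise 9 is O(register_policy ⊃ not freeze_account), but O(register_policy) is not derivable from the premises, so it does not yield O(not freeze_account).
No other premise forces O(not freeze_account). An ideal world satisfying every premise can still have not freeze_account false, so O(not freeze_account) is not derivable.

No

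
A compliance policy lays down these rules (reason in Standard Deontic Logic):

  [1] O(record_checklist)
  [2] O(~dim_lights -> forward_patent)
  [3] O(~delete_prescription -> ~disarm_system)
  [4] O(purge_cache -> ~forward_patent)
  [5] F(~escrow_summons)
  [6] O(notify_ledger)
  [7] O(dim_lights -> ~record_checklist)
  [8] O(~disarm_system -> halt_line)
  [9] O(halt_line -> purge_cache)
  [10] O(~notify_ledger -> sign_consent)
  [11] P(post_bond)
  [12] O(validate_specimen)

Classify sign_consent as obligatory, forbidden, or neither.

Premise 10 is O(~notify_ledger -> sign_consent), but O(~notify_ledger) is not derivable from the premises, so it does not yield O(sign_consent).
No premise or chain of K-axiom applications forces O(sign_consent), and none forces O(~sign_consent). So sign_consent is neither obligatory nor forbidden under these norms.

Neither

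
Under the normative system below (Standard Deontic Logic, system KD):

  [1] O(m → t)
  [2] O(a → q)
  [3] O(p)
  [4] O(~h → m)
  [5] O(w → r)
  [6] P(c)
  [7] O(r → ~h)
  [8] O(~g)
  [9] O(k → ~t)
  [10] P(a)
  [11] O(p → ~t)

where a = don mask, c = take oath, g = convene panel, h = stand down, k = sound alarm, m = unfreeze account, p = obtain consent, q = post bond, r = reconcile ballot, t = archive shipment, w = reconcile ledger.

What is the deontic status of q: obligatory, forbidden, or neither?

Premise 2 is O(a → q), but O(a) is not derivable from the premises (the permission P(a) asserts only ~O(~a), not O(a)), so it does not yield O(q).
No premise or chain of K-axiom applications forces O(q), and none forces O(~q). So q is neither obligatory nor forbidden under these norms.

Neither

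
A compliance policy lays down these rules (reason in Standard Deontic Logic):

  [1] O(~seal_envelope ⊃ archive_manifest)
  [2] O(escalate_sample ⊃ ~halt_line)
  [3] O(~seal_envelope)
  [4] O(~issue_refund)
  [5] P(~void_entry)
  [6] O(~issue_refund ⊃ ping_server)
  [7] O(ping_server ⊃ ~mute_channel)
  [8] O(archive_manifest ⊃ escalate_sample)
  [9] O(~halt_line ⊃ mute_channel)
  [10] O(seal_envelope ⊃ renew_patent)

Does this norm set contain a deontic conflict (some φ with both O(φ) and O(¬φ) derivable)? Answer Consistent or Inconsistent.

From premise 3 we have O(~seal_envelope).
With premise 1, O(~seal_envelope ⊃ archive_manifest), the K-axiom yields O(archive_manifest).
With premise 8, O(archive_manifest ⊃ escalate_sample), the K-axiom yields O(escalate_sample).
Premise 2 is O(escalate_sample ⊃ ~halt_line); since O(escalate_sample), deontic closure gives O(~halt_line).
With premise 9, O(~halt_line ⊃ mute_channel), the K-axiom yields O(mute_channel).
Premise 7, O(ping_server ⊃ ~mute_channel), contraposes to O(mute_channel ⊃ ~ping_server); with O(mute_channel) we get O(~ping_server).
Premise 6, O(~issue_refund ⊃ ping_server), contraposes to O(~ping_server ⊃ issue_refund); with O(~ping_server) we get O(issue_refund).
Yet premise 4 states O(~issue_refund).
We now have both O(issue_refund) and O(~issue_refund) — issue_refund is simultaneously obligatory and forbidden, violating the D-axiom.

Inconsistent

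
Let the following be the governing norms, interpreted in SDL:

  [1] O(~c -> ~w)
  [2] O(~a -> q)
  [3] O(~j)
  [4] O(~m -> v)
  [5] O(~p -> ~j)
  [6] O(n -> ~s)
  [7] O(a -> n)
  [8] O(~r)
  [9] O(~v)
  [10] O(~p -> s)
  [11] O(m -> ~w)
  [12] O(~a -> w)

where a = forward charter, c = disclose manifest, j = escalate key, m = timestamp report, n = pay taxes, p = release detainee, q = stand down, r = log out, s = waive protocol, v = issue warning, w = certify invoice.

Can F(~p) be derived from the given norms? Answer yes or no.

Premise 9 gives O(~v).
Premise 4 is O(~m -> v); contrapositively O(~v -> m). Since O(~v) holds, K gives O(m).
Applying K to premise 11 (O(m -> ~w)) and O(m) yields O(~w).
The contrapositive of premise 12 (O(~a -> w)) is O(~w -> a), and O(~w) is already established, so O(a).
From O(a) and premise 7, O(a -> n), we obtain O(n).
Applying K to premise 6 (O(n -> ~s)) and O(n) yields O(~s).
The contrapositive of premise 10 (O(~p -> s)) is O(~s -> p), and O(~s) is already established, so O(p).
Premises 1, 2, 3, 5, 8 do not contribute to this derivation.
So O(p) holds, i.e. F(~p). The claim follows.

Yes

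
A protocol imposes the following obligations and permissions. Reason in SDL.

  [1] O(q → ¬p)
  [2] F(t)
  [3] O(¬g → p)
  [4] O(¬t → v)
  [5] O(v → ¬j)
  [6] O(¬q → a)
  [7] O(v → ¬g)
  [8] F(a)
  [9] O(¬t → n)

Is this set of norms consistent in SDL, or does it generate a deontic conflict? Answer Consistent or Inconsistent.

Inconsistent

Premise 8 is F(a), i.e. O(¬a).
The contrapositive of premise 6 (O(¬q → a)) is O(¬a → q), and O(¬a) is already established, so O(q).
From O(q) and premise 1, O(q → ¬p), we obtain O(¬p).
Premise 3 is O(¬g → p); contrapositively O(¬p → g). Since O(¬p) holds, K gives O(g).
The contrapositive of premise 7 (O(v → ¬g)) is O(g → ¬v), and O(g) is already established, so O(¬v).
Premise 4 is O(¬t → v); contrapositively O(¬v → t). Since O(¬v) holds, K gives O(t).
Yet premise 2 is F(t), i.e. O(¬t).
We now have both O(t) and O(¬t) — t is simultaneously obligatory and forbidden, violating the D-axiom.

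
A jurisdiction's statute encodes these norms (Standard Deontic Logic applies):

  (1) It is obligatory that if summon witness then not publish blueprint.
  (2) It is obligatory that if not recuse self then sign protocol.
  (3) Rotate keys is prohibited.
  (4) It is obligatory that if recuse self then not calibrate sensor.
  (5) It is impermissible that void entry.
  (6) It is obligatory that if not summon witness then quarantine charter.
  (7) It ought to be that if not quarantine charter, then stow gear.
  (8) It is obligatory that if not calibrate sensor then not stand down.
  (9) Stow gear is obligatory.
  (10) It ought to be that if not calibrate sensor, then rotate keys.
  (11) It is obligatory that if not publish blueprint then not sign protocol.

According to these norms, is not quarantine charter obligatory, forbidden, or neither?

Premise 3 is F(rotate_keys), i.e. O(¬rotate_keys).
Premise 10 is O(¬calibrate_sensor → rotate_keys); contrapositively O(¬rotate_keys → calibrate_sensor). Since O(¬rotate_keys) holds, K gives O(calibrate_sensor).
Premise 4, O(recuse_self → ¬calibrate_sensor), contraposes to O(calibrate_sensor → ¬recuse_self); with O(calibrate_sensor) we get O(¬recuse_self).
Applying K to premise 2 (O(¬recuse_self → sign_protocol)) and O(¬recuse_self) yields O(sign_protocol).
The contrapositive of premise 11 (O(¬publish_blueprint → ¬sign_protocol)) is O(sign_protocol → publish_blueprint), and O(sign_protocol) is already established, so O(publish_blueprint).
The contrapositive of premise 1 (O(summon_witness → ¬publish_blueprint)) is O(publish_blueprint → ¬summon_witness), and O(publish_blueprint) is already established, so O(¬summon_witness).
From O(¬summon_witness) and premise 6, O(¬summon_witness → quarantine_charter), we obtain O(quarantine_charter).
Premises 5, 7, 8, 9 do not contribute to this derivation.
Thus O(quarantine_charter), which is F(¬quarantine_charter): ¬quarantine_charter is forbidden.

Forbidden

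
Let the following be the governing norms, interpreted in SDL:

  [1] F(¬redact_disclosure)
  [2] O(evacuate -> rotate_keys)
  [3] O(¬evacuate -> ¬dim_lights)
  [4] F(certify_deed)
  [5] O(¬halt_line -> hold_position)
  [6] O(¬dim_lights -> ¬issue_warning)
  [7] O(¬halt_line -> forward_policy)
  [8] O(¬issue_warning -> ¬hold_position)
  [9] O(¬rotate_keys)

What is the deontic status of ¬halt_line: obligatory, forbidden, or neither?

Forbidden

Premise 9 gives O(¬rotate_keys).
Premise 2, O(evacuate -> rotate_keys), contraposes to O(¬rotate_keys -> ¬evacuate); with O(¬rotate_keys) we get O(¬evacuate).
Applying K to premise 3 (O(¬evacuate -> ¬dim_lights)) and O(¬evacuate) yields O(¬dim_lights).
From O(¬dim_lights) and premise 6, O(¬dim_lights -> ¬issue_warning), we obtain O(¬issue_warning).
From O(¬issue_warning) and premise 8, O(¬issue_warning -> ¬hold_position), we obtain O(¬hold_position).
Premise 5 is O(¬halt_line -> hold_position); contrapositively O(¬hold_position -> halt_line). Since O(¬hold_position) holds, K gives O(halt_line).
Premises 1, 4, 7 do not contribute to this derivation.
Thus O(halt_line), which is F(¬halt_line): ¬halt_line is forbidden.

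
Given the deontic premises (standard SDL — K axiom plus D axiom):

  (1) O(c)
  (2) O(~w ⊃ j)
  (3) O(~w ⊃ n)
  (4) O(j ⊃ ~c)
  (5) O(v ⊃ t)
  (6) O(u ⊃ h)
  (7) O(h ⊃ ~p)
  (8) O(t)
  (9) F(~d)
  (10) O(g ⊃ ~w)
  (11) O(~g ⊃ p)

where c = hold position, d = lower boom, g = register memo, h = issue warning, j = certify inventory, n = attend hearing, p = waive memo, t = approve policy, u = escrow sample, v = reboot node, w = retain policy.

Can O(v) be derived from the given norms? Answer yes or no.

No

Premise 5 is O(v ⊃ t); even if O(t) held, inferring O(v) would be affirming the consequent — invalid.
No other premise forces O(v). An ideal world satisfying every premise can still have v false, so O(v) is not derivable.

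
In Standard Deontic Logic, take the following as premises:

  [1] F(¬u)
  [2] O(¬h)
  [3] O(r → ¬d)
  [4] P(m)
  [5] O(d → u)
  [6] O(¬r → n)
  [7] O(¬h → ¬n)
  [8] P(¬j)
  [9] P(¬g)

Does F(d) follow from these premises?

Yes

From premise 2 we have O(¬h).
Applying K to premise 7 (O(¬h → ¬n)) and O(¬h) yields O(¬n).
Premise 6 is O(¬r → n); contrapositively O(¬n → r). Since O(¬n) holds, K gives O(r).
From O(r) and premise 3, O(r → ¬d), we obtain O(¬d).
Premises 1, 4, 5, 8, 9 do not contribute to this derivation.
So O(¬d) holds, i.e. F(d). The claim follows.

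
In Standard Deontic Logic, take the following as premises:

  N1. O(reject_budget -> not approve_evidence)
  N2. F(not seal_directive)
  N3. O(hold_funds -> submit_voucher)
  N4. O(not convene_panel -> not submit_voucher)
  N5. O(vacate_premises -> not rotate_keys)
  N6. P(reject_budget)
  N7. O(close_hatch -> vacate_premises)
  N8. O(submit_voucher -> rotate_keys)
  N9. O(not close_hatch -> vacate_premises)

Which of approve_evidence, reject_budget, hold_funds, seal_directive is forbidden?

Premises 7 and 9 cover both cases: O(close_hatch -> vacate_premises) and O(not close_hatch -> vacate_premises). Since close_hatch ∨ not close_hatch is a tautology, O(vacate_premises) follows.
Applying K to premise 5 (O(vacate_premises -> not rotate_keys)) and O(vacate_premises) yields O(not rotate_keys).
The contrapositive of premise 8 (O(submit_voucher -> rotate_keys)) is O(not rotate_keys -> not submit_voucher), and O(not rotate_keys) is already established, so O(not submit_voucher).
Premise 3 is O(hold_funds -> submit_voucher); contrapositively O(not submit_voucher -> not hold_funds). Since O(not submit_voucher) holds, K gives O(not hold_funds).
So O(not hold_funds) holds, i.e. hold_funds is forbidden. None of the other listed options is forbidden under the premises.

hold_funds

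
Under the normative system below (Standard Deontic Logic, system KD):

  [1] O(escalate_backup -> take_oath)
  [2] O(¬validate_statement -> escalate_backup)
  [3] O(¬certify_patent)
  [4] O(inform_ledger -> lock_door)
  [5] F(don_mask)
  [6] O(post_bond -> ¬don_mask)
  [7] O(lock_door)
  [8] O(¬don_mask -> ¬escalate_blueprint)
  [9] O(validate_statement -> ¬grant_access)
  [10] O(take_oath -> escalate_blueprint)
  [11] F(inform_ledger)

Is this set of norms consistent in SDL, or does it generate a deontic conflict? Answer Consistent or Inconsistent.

Consistent

Premise 4 is O(inform_ledger -> lock_door); even if O(lock_door) held, inferring O(inform_ledger) would be affirming the consequent — invalid.
So O(inform_ledger) is not derivable, and the apparent clash with O(¬inform_ledger) does not arise.
A world satisfying every obligation exists (e.g. certify_patent=false, don_mask=false, escalate_backup=false, escalate_blueprint=false, grant_access=false, inform_ledger=false, lock_door=true, post_bond=false, take_oath=false, validate_statement=true); no atom is both obligatory and forbidden, so the set is consistent.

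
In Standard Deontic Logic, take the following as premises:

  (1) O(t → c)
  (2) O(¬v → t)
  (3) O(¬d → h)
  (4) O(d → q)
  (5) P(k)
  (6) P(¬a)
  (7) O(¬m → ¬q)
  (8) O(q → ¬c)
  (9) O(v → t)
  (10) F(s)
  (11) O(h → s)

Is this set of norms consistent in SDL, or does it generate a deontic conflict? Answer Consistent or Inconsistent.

Premises 9 and 2 are O(v → t) and O(¬v → t); every ideal world satisfies v or ¬v, so in either case t holds — hence O(t).
Applying K to premise 1 (O(t → c)) and O(t) yields O(c).
Premise 8, O(q → ¬c), contraposes to O(c → ¬q); with O(c) we get O(¬q).
Premise 4, O(d → q), contraposes to O(¬q → ¬d); with O(¬q) we get O(¬d).
From O(¬d) and premise 3, O(¬d → h), we obtain O(h).
Premise 11 is O(h → s); since O(h), deontic closure gives O(s).
But premise 10, F(s), means O(¬s).
We now have both O(s) and O(¬s) — s is simultaneously obligatory and forbidden, violating the D-axiom.

Inconsistent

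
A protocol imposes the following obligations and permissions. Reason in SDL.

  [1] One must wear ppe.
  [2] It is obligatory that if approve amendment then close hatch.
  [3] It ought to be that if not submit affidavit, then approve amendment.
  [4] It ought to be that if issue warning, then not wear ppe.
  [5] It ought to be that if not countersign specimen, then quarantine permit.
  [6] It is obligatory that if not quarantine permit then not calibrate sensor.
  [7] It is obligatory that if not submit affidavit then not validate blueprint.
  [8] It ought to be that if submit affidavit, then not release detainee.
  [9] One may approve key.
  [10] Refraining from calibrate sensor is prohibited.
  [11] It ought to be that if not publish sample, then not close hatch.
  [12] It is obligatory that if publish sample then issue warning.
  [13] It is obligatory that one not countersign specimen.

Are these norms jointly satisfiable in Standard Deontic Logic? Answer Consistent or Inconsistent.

Consistent

Premise 6 is O(¬quarantine_permit → ¬calibrate_sensor), but O(¬quarantine_permit) is not derivable from the premises, so it does not yield O(¬calibrate_sensor).
So O(¬calibrate_sensor) is not derivable, and the apparent clash with O(calibrate_sensor) does not arise.
A world satisfying every obligation exists (e.g. approve_amendment=false, approve_key=false, calibrate_sensor=true, close_hatch=false, countersign_specimen=false, issue_warning=false, publish_sample=false, quarantine_permit=true, release_detainee=false, submit_affidavit=true, validate_blueprint=false, wear_ppe=true); no atom is both obligatory and forbidden, so the set is consistent.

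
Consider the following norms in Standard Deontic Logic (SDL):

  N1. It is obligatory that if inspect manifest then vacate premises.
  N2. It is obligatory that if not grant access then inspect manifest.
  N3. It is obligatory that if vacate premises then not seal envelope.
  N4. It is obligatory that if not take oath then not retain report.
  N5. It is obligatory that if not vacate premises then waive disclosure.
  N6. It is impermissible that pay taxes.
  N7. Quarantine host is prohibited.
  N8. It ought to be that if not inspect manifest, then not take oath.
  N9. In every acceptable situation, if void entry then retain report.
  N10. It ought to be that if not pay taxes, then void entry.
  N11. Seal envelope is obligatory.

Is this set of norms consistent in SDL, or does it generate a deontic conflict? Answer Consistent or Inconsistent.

F(pay_taxes) at premise 6 means O(¬pay_taxes).
Premise 10 is O(¬pay_taxes → void_entry); since O(¬pay_taxes), deontic closure gives O(void_entry).
From O(void_entry) and premise 9, O(void_entry → retain_report), we obtain O(retain_report).
Premise 4, O(¬take_oath → ¬retain_report), contraposes to O(retain_report → take_oath); with O(retain_report) we get O(take_oath).
Premise 8 is O(¬inspect_manifest → ¬take_oath); contrapositively O(take_oath → inspect_manifest). Since O(take_oath) holds, K gives O(inspect_manifest).
From O(inspect_manifest) and premise 1, O(inspect_manifest → vacate_premises), we obtain O(vacate_premises).
Premise 3 is O(vacate_premises → ¬seal_envelope); since O(vacate_premises), deontic closure gives O(¬seal_envelope).
However, premise 11 gives O(seal_envelope).
We now have both O(¬seal_envelope) and O(seal_envelope) — seal_envelope is simultaneously obligatory and forbidden, violating the D-axiom.

Inconsistent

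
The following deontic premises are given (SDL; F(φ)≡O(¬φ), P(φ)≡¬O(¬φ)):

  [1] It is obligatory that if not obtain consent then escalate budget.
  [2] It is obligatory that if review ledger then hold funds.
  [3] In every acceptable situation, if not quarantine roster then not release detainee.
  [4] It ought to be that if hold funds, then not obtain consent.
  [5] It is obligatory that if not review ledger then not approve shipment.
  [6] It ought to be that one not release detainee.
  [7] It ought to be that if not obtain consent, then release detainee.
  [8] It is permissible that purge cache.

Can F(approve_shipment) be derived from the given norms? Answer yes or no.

Yes

From premise 6 we have O(¬release_detainee).
Premise 7, O(¬obtain_consent → release_detainee), contraposes to O(¬release_detainee → obtain_consent); with O(¬release_detainee) we get O(obtain_consent).
The contrapositive of premise 4 (O(hold_funds → ¬obtain_consent)) is O(obtain_consent → ¬hold_funds), and O(obtain_consent) is already established, so O(¬hold_funds).
Premise 2 is O(review_ledger → hold_funds); contrapositively O(¬hold_funds → ¬review_ledger). Since O(¬hold_funds) holds, K gives O(¬review_ledger).
With premise 5, O(¬review_ledger → ¬approve_shipment), the K-axiom yields O(¬approve_shipment).
Premises 1, 3, 8 do not contribute to this derivation.
So O(¬approve_shipment) holds, i.e. F(approve_shipment). The claim follows.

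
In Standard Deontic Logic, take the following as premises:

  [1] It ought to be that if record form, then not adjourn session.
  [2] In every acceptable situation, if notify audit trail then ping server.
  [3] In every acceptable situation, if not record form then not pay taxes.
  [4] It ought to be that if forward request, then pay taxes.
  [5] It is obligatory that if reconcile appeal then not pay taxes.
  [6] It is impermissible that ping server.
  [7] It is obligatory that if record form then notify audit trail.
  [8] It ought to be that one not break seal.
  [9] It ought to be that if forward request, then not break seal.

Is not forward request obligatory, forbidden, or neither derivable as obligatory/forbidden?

Premise 6 is F(ping_server), i.e. O(¬ping_server).
Premise 2 is O(notify_audit_trail → ping_server); contrapositively O(¬ping_server → ¬notify_audit_trail). Since O(¬ping_server) holds, K gives O(¬notify_audit_trail).
Premise 7, O(record_form → notify_audit_trail), contraposes to O(¬notify_audit_trail → ¬record_form); with O(¬notify_audit_trail) we get O(¬record_form).
With premise 3, O(¬record_form → ¬pay_taxes), the K-axiom yields O(¬pay_taxes).
Premise 4, O(forward_request → pay_taxes), contraposes to O(¬pay_taxes → ¬forward_request); with O(¬pay_taxes) we get O(¬forward_request).
Premises 1, 5, 8, 9 do not contribute to this derivation.
Hence ¬forward_request is obligatory.

Obligatory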